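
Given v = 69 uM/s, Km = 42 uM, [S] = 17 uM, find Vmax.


Vmax = v * (Km + [S]) / [S]
Vmax = 69 * (42 + 17) / 17
Vmax = 239.4706 uM/s

239.4706 uM/s


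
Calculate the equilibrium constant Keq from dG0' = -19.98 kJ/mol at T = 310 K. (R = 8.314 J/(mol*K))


Keq = exp(-dG0 * 1000 / (R * T))
Keq = exp(-(-19.98) * 1000 / (8.314 * 310))
Keq = 2326.6357

2326.6357


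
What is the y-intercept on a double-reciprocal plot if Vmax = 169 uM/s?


y-intercept = 1/Vmax
= 1/169
= 0.0059 s/uM

0.0059 s/uM


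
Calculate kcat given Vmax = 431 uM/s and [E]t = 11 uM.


kcat = Vmax / [E]t
kcat = 431 / 11
kcat = 39.1818 s^-1

39.1818 s^-1


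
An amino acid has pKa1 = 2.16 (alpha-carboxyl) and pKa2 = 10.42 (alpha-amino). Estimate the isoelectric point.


pI = (pKa1 + pKa2) / 2
pI = (2.16 + 10.42) / 2
pI = 6.29

6.29


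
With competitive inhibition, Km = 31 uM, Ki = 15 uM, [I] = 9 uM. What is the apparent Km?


Km_app = Km * (1 + [I]/Ki)
Km_app = 31 * (1 + 9/15)
Km_app = 49.6 uM

49.6 uM


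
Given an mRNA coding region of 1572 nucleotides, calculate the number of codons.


codons = nucleotides / 3
codons = 1572 / 3 = 524

524


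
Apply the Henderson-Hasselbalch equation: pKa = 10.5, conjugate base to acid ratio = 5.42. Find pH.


pH = pKa + log10([A-]/[HA])
pH = 10.5 + log10(5.42)
pH = 11.234

11.234


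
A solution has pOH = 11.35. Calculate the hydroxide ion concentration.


[OH-] = 10^(-pOH)
[OH-] = 10^(-11.35)
[OH-] = 4.467e-12 M

4.467e-12 M


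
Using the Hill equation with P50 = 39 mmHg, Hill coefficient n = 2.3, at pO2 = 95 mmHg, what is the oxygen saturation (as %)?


Y = pO2^n / (P50^n + pO2^n)
Y = 95^2.3 / (39^2.3 + 95^2.3)
Y = 88.57%

88.57%


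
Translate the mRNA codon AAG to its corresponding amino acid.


Standard genetic code lookup.
Codon AAG -> Lys

Lys


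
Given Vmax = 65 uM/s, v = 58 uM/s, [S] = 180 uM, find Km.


Km = [S] * (Vmax - v) / v
Km = 180 * (65 - 58) / 58
Km = 21.7241 uM

21.7241 uM


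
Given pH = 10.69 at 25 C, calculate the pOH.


pOH = 14 - pH
pOH = 14 - 10.69
pOH = 3.31

3.31


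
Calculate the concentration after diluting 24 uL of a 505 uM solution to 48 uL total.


C2 = C1 * V1 / V2
C2 = 505 * 24 / 48
C2 = 252.5 uM

252.5 uM


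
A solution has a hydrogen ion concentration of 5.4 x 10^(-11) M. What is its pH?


pH = -log10([H+])
pH = -log10(5.4 x 10^(-11))
pH = 10.2676

10.2676


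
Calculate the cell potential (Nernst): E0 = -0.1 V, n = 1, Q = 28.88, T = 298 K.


E = E0 - (RT/nF) * ln(Q)
E = -0.1 - (8.314 * 298 / (1 * 96485)) * ln(28.88)
E = -0.1864 V

-0.1864 V


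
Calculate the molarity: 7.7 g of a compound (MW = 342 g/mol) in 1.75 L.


C = (mass / MW) / volume
C = (7.7 / 342) / 1.75
C = 0.0129 M

0.0129 M


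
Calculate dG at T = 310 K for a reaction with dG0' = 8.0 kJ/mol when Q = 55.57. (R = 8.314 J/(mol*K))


dG = dG0' + RT * ln(Q) / 1000
dG = 8.0 + 8.314 * 310 * ln(55.57) / 1000
dG = 18.3548 kJ/mol

18.3548 kJ/mol


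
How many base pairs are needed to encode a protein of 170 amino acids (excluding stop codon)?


Each amino acid = 1 codon = 3 bp
bp = 170 * 3 = 510 bp

510 bp


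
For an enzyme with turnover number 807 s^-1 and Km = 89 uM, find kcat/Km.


Catalytic efficiency = kcat / Km
= 807 / 89
= 9.0674 uM^-1*s^-1

9.0674 uM^-1*s^-1


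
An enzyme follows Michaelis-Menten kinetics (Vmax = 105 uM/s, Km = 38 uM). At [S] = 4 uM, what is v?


v = Vmax * [S] / (Km + [S])
v = 105 * 4 / (38 + 4)
v = 10.0 uM/s

10.0 uM/s


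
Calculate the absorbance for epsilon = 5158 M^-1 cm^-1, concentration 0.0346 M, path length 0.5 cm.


A = epsilon * c * l
A = 5158 * 0.0346 * 0.5
A = 89.2334

89.2334


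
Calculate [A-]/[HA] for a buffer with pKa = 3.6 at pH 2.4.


[A-]/[HA] = 10^(pH - pKa)
= 10^(2.4 - 3.6)
= 0.0631

0.0631


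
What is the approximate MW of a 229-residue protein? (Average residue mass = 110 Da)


MW = n_residues * 110 Da
MW = 229 * 110
MW = 25190 Da

25190 Da


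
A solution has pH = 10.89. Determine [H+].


[H+] = 10^(-pH)
[H+] = 10^(-10.89)
[H+] = 1.288e-11 M

1.288e-11 M


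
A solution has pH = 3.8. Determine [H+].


[H+] = 10^(-pH)
[H+] = 10^(-3.8)
[H+] = 1.585e-04 M

1.585e-04 M


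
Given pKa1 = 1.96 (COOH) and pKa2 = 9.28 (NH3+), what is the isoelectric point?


pI = (pKa1 + pKa2) / 2
pI = (1.96 + 9.28) / 2
pI = 5.62

5.62


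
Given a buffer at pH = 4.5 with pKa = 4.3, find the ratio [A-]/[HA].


[A-]/[HA] = 10^(pH - pKa)
= 10^(4.5 - 4.3)
= 1.5849

1.5849


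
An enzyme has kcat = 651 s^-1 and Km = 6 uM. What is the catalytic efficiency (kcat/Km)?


Catalytic efficiency = kcat / Km
= 651 / 6
= 108.5 uM^-1*s^-1

108.5 uM^-1*s^-1


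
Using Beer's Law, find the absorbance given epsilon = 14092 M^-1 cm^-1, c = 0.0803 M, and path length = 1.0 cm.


A = epsilon * c * l
A = 14092 * 0.0803 * 1.0
A = 1131.5876

1131.5876


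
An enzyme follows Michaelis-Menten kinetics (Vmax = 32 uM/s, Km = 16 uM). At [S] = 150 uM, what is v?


v = Vmax * [S] / (Km + [S])
v = 32 * 150 / (16 + 150)
v = 28.9157 uM/s

28.9157 uM/s


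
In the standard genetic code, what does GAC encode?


Standard genetic code lookup.
Codon GAC -> Asp

Asp


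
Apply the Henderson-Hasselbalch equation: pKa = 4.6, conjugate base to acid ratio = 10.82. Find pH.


pH = pKa + log10([A-]/[HA])
pH = 4.6 + log10(10.82)
pH = 5.6342

5.6342


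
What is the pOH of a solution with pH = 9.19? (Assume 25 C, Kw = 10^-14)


pOH = 14 - pH
pOH = 14 - 9.19
pOH = 4.81

4.81


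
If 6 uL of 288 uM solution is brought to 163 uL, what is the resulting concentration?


C2 = C1 * V1 / V2
C2 = 288 * 6 / 163
C2 = 10.6012 uM

10.6012 uM


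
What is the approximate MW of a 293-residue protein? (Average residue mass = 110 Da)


MW = n_residues * 110 Da
MW = 293 * 110
MW = 32230 Da

32230 Da


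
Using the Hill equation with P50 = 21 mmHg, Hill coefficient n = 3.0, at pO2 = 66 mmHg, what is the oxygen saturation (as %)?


Y = pO2^n / (P50^n + pO2^n)
Y = 66^3.0 / (21^3.0 + 66^3.0)
Y = 96.88%

96.88%


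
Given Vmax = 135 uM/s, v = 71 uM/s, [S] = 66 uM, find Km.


Km = [S] * (Vmax - v) / v
Km = 66 * (135 - 71) / 71
Km = 59.493 uM

59.493 uM


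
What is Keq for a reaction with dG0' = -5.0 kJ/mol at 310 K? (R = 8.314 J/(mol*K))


Keq = exp(-dG0 * 1000 / (R * T))
Keq = exp(-(-5.0) * 1000 / (8.314 * 310))
Keq = 6.9586

6.9586


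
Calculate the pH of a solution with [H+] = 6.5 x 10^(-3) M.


pH = -log10([H+])
pH = -log10(6.5 x 10^(-3))
pH = 2.1871

2.1871


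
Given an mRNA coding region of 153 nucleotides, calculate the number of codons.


codons = nucleotides / 3
codons = 153 / 3 = 51

51


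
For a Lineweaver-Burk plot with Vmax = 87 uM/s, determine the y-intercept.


y-intercept = 1/Vmax
= 1/87
= 0.0115 s/uM

0.0115 s/uM


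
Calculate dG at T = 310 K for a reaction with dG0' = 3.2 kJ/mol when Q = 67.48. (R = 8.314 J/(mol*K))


dG = dG0' + RT * ln(Q) / 1000
dG = 3.2 + 8.314 * 310 * ln(67.48) / 1000
dG = 14.0553 kJ/mol

14.0553 kJ/mol


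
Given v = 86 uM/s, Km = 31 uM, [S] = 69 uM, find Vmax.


Vmax = v * (Km + [S]) / [S]
Vmax = 86 * (31 + 69) / 69
Vmax = 124.6377 uM/s

124.6377 uM/s


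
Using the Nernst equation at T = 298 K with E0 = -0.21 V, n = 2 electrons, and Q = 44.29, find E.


E = E0 - (RT/nF) * ln(Q)
E = -0.21 - (8.314 * 298 / (2 * 96485)) * ln(44.29)
E = -0.2587 V

-0.2587 V


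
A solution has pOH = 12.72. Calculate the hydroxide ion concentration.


[OH-] = 10^(-pOH)
[OH-] = 10^(-12.72)
[OH-] = 1.905e-13 M

1.905e-13 M


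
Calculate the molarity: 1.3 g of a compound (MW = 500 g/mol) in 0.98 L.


C = (mass / MW) / volume
C = (1.3 / 500) / 0.98
C = 0.0027 M

0.0027 M


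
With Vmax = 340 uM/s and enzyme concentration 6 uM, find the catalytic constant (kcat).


kcat = Vmax / [E]t
kcat = 340 / 6
kcat = 56.6667 s^-1

56.6667 s^-1


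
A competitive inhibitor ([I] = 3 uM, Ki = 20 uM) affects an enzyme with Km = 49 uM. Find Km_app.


Km_app = Km * (1 + [I]/Ki)
Km_app = 49 * (1 + 3/20)
Km_app = 56.35 uM

56.35 uM


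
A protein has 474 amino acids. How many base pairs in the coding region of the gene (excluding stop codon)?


Each amino acid = 1 codon = 3 bp
bp = 474 * 3 = 1422 bp

1422 bp


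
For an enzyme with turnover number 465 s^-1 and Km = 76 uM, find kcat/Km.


Catalytic efficiency = kcat / Km
= 465 / 76
= 6.1184 uM^-1*s^-1

6.1184 uM^-1*s^-1


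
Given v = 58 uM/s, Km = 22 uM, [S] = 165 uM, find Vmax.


Vmax = v * (Km + [S]) / [S]
Vmax = 58 * (22 + 165) / 165
Vmax = 65.7333 uM/s

65.7333 uM/s


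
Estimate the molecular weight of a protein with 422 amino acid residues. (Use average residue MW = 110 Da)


MW = n_residues * 110 Da
MW = 422 * 110
MW = 46420 Da

46420 Da


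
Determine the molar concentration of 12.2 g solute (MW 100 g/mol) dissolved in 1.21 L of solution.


C = (mass / MW) / volume
C = (12.2 / 100) / 1.21
C = 0.1008 M

0.1008 M


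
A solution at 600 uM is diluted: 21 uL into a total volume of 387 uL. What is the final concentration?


C2 = C1 * V1 / V2
C2 = 600 * 21 / 387
C2 = 32.5581 uM

32.5581 uM


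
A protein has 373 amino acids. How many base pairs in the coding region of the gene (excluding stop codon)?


Each amino acid = 1 codon = 3 bp
bp = 373 * 3 = 1119 bp

1119 bp


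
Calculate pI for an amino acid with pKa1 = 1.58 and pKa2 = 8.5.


pI = (pKa1 + pKa2) / 2
pI = (1.58 + 8.5) / 2
pI = 5.04

5.04


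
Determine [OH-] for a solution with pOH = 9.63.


[OH-] = 10^(-pOH)
[OH-] = 10^(-9.63)
[OH-] = 2.344e-10 M

2.344e-10 M


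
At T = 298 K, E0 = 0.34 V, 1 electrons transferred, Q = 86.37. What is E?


E = E0 - (RT/nF) * ln(Q)
E = 0.34 - (8.314 * 298 / (1 * 96485)) * ln(86.37)
E = 0.2255 V

0.2255 V


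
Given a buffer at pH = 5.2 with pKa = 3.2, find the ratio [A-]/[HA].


[A-]/[HA] = 10^(pH - pKa)
= 10^(5.2 - 3.2)
= 100.0

100.0


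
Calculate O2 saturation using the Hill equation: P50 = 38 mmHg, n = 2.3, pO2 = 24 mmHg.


Y = pO2^n / (P50^n + pO2^n)
Y = 24^2.3 / (38^2.3 + 24^2.3)
Y = 25.79%

25.79%


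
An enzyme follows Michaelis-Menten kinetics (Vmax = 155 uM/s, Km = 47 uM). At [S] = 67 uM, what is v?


v = Vmax * [S] / (Km + [S])
v = 155 * 67 / (47 + 67)
v = 91.0965 uM/s

91.0965 uM/s


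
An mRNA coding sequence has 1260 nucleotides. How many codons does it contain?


codons = nucleotides / 3
codons = 1260 / 3 = 420

420


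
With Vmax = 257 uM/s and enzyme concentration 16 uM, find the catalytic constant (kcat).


kcat = Vmax / [E]t
kcat = 257 / 16
kcat = 16.0625 s^-1

16.0625 s^-1


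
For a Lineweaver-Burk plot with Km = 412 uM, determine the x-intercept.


x-intercept = -1/Km
= -1/412
= -0.0024 1/uM

-0.0024 1/uM


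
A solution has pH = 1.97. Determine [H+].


[H+] = 10^(-pH)
[H+] = 10^(-1.97)
[H+] = 0.0107 M

0.0107 M


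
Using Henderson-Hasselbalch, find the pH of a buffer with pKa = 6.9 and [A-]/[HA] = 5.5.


pH = pKa + log10([A-]/[HA])
pH = 6.9 + log10(5.5)
pH = 7.6404

7.6404


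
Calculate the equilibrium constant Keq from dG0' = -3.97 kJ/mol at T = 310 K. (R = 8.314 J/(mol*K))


Keq = exp(-dG0 * 1000 / (R * T))
Keq = exp(-(-3.97) * 1000 / (8.314 * 310))
Keq = 4.6662

4.6662


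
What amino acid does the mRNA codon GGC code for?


Standard genetic code lookup.
Codon GGC -> Gly

Gly


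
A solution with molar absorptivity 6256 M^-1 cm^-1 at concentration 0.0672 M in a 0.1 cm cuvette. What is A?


A = epsilon * c * l
A = 6256 * 0.0672 * 0.1
A = 42.0403

42.0403


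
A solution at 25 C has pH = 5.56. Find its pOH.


pOH = 14 - pH
pOH = 14 - 5.56
pOH = 8.44

8.44


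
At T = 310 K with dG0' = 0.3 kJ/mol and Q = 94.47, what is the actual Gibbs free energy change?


dG = dG0' + RT * ln(Q) / 1000
dG = 0.3 + 8.314 * 310 * ln(94.47) / 1000
dG = 12.0225 kJ/mol

12.0225 kJ/mol


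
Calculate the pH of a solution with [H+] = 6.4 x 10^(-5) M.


pH = -log10([H+])
pH = -log10(6.4 x 10^(-5))
pH = 4.1938

4.1938


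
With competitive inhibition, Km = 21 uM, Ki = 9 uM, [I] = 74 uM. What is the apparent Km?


Km_app = Km * (1 + [I]/Ki)
Km_app = 21 * (1 + 74/9)
Km_app = 193.6667 uM

193.6667 uM


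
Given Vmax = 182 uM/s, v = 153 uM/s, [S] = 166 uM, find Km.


Km = [S] * (Vmax - v) / v
Km = 166 * (182 - 153) / 153
Km = 31.4641 uM

31.4641 uM


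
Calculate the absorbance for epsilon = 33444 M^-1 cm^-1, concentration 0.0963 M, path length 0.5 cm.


A = epsilon * c * l
A = 33444 * 0.0963 * 0.5
A = 1610.3286

1610.3286


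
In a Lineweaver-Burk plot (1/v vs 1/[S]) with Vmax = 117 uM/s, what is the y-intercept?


y-intercept = 1/Vmax
= 1/117
= 0.0085 s/uM

0.0085 s/uM


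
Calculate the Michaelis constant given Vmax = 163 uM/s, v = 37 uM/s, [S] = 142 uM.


Km = [S] * (Vmax - v) / v
Km = 142 * (163 - 37) / 37
Km = 483.5676 uM

483.5676 uM


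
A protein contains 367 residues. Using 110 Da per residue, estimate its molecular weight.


MW = n_residues * 110 Da
MW = 367 * 110
MW = 40370 Da

40370 Da


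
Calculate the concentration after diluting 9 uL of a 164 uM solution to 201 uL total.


C2 = C1 * V1 / V2
C2 = 164 * 9 / 201
C2 = 7.3433 uM

7.3433 uM


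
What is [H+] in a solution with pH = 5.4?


[H+] = 10^(-pH)
[H+] = 10^(-5.4)
[H+] = 3.981e-06 M

3.981e-06 M


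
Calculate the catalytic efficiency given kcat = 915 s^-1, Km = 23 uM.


Catalytic efficiency = kcat / Km
= 915 / 23
= 39.7826 uM^-1*s^-1

39.7826 uM^-1*s^-1


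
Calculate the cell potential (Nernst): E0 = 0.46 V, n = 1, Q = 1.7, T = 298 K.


E = E0 - (RT/nF) * ln(Q)
E = 0.46 - (8.314 * 298 / (1 * 96485)) * ln(1.7)
E = 0.4464 V

0.4464 V


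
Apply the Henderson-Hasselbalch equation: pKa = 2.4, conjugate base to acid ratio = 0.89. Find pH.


pH = pKa + log10([A-]/[HA])
pH = 2.4 + log10(0.89)
pH = 2.3494

2.3494


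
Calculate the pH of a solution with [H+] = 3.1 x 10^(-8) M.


pH = -log10([H+])
pH = -log10(3.1 x 10^(-8))
pH = 7.5086

7.5086


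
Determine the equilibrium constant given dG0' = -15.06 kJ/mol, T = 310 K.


Keq = exp(-dG0 * 1000 / (R * T))
Keq = exp(-(-15.06) * 1000 / (8.314 * 310))
Keq = 344.8928

344.8928


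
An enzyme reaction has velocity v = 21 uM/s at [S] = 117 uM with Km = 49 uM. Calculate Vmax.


Vmax = v * (Km + [S]) / [S]
Vmax = 21 * (49 + 117) / 117
Vmax = 29.7949 uM/s

29.7949 uM/s


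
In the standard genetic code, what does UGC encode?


Standard genetic code lookup.
Codon UGC -> Cys

Cys


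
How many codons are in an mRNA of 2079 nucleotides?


codons = nucleotides / 3
codons = 2079 / 3 = 693

693


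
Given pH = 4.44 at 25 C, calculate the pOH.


pOH = 14 - pH
pOH = 14 - 4.44
pOH = 9.56

9.56


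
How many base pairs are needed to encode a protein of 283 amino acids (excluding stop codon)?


Each amino acid = 1 codon = 3 bp
bp = 283 * 3 = 849 bp

849 bp


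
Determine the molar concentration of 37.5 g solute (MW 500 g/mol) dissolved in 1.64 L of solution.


C = (mass / MW) / volume
C = (37.5 / 500) / 1.64
C = 0.0457 M

0.0457 M


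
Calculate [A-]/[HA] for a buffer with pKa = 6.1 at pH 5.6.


[A-]/[HA] = 10^(pH - pKa)
= 10^(5.6 - 6.1)
= 0.3162

0.3162


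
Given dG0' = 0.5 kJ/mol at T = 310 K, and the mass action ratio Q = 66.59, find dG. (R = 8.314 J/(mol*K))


dG = dG0' + RT * ln(Q) / 1000
dG = 0.5 + 8.314 * 310 * ln(66.59) / 1000
dG = 11.3211 kJ/mol

11.3211 kJ/mol


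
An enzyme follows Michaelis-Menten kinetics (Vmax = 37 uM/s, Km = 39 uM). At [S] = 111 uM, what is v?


v = Vmax * [S] / (Km + [S])
v = 37 * 111 / (39 + 111)
v = 27.38 uM/s

27.38 uM/s


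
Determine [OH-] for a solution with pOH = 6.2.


[OH-] = 10^(-pOH)
[OH-] = 10^(-6.2)
[OH-] = 6.310e-07 M

6.310e-07 M


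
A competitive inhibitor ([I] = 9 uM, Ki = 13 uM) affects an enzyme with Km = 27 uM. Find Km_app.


Km_app = Km * (1 + [I]/Ki)
Km_app = 27 * (1 + 9/13)
Km_app = 45.6923 uM

45.6923 uM


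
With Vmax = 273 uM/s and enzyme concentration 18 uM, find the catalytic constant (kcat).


kcat = Vmax / [E]t
kcat = 273 / 18
kcat = 15.1667 s^-1

15.1667 s^-1


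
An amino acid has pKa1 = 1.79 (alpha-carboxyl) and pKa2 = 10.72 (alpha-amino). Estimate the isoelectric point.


pI = (pKa1 + pKa2) / 2
pI = (1.79 + 10.72) / 2
pI = 6.255

6.255


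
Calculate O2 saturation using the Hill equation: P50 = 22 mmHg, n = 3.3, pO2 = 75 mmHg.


Y = pO2^n / (P50^n + pO2^n)
Y = 75^3.3 / (22^3.3 + 75^3.3)
Y = 98.28%

98.28%


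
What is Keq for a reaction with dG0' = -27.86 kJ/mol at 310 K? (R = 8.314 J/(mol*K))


Keq = exp(-dG0 * 1000 / (R * T))
Keq = exp(-(-27.86) * 1000 / (8.314 * 310))
Keq = 49493.3892

49493.3892


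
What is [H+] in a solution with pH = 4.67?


[H+] = 10^(-pH)
[H+] = 10^(-4.67)
[H+] = 2.138e-05 M

2.138e-05 M


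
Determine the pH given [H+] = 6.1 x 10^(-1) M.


pH = -log10([H+])
pH = -log10(6.1 x 10^(-1))
pH = 0.2147

0.2147


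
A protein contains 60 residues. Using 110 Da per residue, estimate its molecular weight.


MW = n_residues * 110 Da
MW = 60 * 110
MW = 6600 Da

6600 Da


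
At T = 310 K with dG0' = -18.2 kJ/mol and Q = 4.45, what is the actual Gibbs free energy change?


dG = dG0' + RT * ln(Q) / 1000
dG = -18.2 + 8.314 * 310 * ln(4.45) / 1000
dG = -14.3523 kJ/mol

-14.3523 kJ/mol


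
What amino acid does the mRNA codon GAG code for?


Standard genetic code lookup.
Codon GAG -> Glu

Glu


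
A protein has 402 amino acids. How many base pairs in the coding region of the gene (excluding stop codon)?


Each amino acid = 1 codon = 3 bp
bp = 402 * 3 = 1206 bp

1206 bp


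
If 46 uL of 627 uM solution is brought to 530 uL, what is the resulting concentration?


C2 = C1 * V1 / V2
C2 = 627 * 46 / 530
C2 = 54.4189 uM

54.4189 uM


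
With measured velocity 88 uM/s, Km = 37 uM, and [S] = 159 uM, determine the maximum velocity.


Vmax = v * (Km + [S]) / [S]
Vmax = 88 * (37 + 159) / 159
Vmax = 108.478 uM/s

108.478 uM/s


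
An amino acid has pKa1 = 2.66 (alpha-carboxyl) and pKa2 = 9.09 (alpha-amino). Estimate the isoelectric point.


pI = (pKa1 + pKa2) / 2
pI = (2.66 + 9.09) / 2
pI = 5.875

5.875


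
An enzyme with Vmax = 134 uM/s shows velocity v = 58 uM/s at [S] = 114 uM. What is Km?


Km = [S] * (Vmax - v) / v
Km = 114 * (134 - 58) / 58
Km = 149.3793 uM

149.3793 uM


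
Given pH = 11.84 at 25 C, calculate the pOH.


pOH = 14 - pH
pOH = 14 - 11.84
pOH = 2.16

2.16


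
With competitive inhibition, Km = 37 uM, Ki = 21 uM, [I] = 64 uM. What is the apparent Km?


Km_app = Km * (1 + [I]/Ki)
Km_app = 37 * (1 + 64/21)
Km_app = 149.7619 uM

149.7619 uM


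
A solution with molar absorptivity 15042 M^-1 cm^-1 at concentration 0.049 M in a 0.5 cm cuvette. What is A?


A = epsilon * c * l
A = 15042 * 0.049 * 0.5
A = 368.529

368.529


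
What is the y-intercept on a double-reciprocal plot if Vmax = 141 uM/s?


y-intercept = 1/Vmax
= 1/141
= 0.0071 s/uM

0.0071 s/uM


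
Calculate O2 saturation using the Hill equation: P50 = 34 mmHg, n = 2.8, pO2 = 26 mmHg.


Y = pO2^n / (P50^n + pO2^n)
Y = 26^2.8 / (34^2.8 + 26^2.8)
Y = 32.06%

32.06%


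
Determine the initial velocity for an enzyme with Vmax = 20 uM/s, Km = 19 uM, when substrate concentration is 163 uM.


v = Vmax * [S] / (Km + [S])
v = 20 * 163 / (19 + 163)
v = 17.9121 uM/s

17.9121 uM/s


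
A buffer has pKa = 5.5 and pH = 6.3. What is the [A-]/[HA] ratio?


[A-]/[HA] = 10^(pH - pKa)
= 10^(6.3 - 5.5)
= 6.3096

6.3096


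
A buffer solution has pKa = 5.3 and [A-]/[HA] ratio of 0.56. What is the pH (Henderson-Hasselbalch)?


pH = pKa + log10([A-]/[HA])
pH = 5.3 + log10(0.56)
pH = 5.0482

5.0482


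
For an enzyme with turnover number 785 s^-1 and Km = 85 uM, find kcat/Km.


Catalytic efficiency = kcat / Km
= 785 / 85
= 9.2353 uM^-1*s^-1

9.2353 uM^-1*s^-1


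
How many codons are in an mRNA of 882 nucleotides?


codons = nucleotides / 3
codons = 882 / 3 = 294

294


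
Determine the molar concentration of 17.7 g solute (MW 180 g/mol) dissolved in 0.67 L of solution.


C = (mass / MW) / volume
C = (17.7 / 180) / 0.67
C = 0.1468 M

0.1468 M


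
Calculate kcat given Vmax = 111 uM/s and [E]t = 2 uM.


kcat = Vmax / [E]t
kcat = 111 / 2
kcat = 55.5 s^-1

55.5 s^-1


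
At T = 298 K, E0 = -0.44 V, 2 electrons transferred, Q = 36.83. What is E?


E = E0 - (RT/nF) * ln(Q)
E = -0.44 - (8.314 * 298 / (2 * 96485)) * ln(36.83)
E = -0.4863 V

-0.4863 V


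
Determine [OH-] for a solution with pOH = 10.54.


[OH-] = 10^(-pOH)
[OH-] = 10^(-10.54)
[OH-] = 2.884e-11 M

2.884e-11 M


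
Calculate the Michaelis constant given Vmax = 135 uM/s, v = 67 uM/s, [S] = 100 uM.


Km = [S] * (Vmax - v) / v
Km = 100 * (135 - 67) / 67
Km = 101.4925 uM

101.4925 uM


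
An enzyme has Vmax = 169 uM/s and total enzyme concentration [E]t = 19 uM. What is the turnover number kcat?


kcat = Vmax / [E]t
kcat = 169 / 19
kcat = 8.8947 s^-1

8.8947 s^-1


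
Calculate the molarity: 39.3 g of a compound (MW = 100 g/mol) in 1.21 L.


C = (mass / MW) / volume
C = (39.3 / 100) / 1.21
C = 0.3248 M

0.3248 M


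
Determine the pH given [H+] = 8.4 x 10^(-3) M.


pH = -log10([H+])
pH = -log10(8.4 x 10^(-3))
pH = 2.0757

2.0757


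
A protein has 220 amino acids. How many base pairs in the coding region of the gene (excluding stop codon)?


Each amino acid = 1 codon = 3 bp
bp = 220 * 3 = 660 bp

660 bp


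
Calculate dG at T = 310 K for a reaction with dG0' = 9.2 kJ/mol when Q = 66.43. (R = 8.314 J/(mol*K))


dG = dG0' + RT * ln(Q) / 1000
dG = 9.2 + 8.314 * 310 * ln(66.43) / 1000
dG = 20.0149 kJ/mol

20.0149 kJ/mol


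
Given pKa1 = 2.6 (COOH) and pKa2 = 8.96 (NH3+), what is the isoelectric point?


pI = (pKa1 + pKa2) / 2
pI = (2.6 + 8.96) / 2
pI = 5.78

5.78


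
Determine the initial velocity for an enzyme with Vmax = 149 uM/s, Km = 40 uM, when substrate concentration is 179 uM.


v = Vmax * [S] / (Km + [S])
v = 149 * 179 / (40 + 179)
v = 121.7854 uM/s

121.7854 uM/s


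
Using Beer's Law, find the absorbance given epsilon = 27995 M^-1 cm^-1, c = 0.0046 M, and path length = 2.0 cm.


A = epsilon * c * l
A = 27995 * 0.0046 * 2.0
A = 257.554

257.554


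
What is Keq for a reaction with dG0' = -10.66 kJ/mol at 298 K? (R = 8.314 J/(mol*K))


Keq = exp(-dG0 * 1000 / (R * T))
Keq = exp(-(-10.66) * 1000 / (8.314 * 298))
Keq = 73.8916

73.8916


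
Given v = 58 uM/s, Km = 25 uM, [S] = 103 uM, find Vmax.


Vmax = v * (Km + [S]) / [S]
Vmax = 58 * (25 + 103) / 103
Vmax = 72.0777 uM/s

72.0777 uM/s


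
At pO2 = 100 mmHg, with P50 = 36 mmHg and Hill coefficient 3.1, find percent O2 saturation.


Y = pO2^n / (P50^n + pO2^n)
Y = 100^3.1 / (36^3.1 + 100^3.1)
Y = 95.96%

95.96%


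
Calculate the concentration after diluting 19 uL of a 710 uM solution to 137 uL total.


C2 = C1 * V1 / V2
C2 = 710 * 19 / 137
C2 = 98.4672 uM

98.4672 uM


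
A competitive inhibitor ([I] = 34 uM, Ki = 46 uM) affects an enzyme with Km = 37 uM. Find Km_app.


Km_app = Km * (1 + [I]/Ki)
Km_app = 37 * (1 + 34/46)
Km_app = 64.3478 uM

64.3478 uM


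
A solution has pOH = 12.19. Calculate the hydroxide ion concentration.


[OH-] = 10^(-pOH)
[OH-] = 10^(-12.19)
[OH-] = 6.457e-13 M

6.457e-13 M


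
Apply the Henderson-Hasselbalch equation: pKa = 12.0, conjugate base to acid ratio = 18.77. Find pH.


pH = pKa + log10([A-]/[HA])
pH = 12.0 + log10(18.77)
pH = 13.2735

13.2735


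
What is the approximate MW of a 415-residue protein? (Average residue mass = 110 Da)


MW = n_residues * 110 Da
MW = 415 * 110
MW = 45650 Da

45650 Da


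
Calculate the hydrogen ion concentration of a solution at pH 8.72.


[H+] = 10^(-pH)
[H+] = 10^(-8.72)
[H+] = 1.905e-09 M

1.905e-09 M


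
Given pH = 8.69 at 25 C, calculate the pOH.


pOH = 14 - pH
pOH = 14 - 8.69
pOH = 5.31

5.31


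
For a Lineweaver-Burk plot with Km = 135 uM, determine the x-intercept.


x-intercept = -1/Km
= -1/135
= -0.0074 1/uM

-0.0074 1/uM


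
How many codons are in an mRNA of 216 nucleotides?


codons = nucleotides / 3
codons = 216 / 3 = 72

72


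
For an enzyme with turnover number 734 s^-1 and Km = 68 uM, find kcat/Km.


Catalytic efficiency = kcat / Km
= 734 / 68
= 10.7941 uM^-1*s^-1

10.7941 uM^-1*s^-1


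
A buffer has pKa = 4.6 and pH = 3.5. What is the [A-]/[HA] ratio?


[A-]/[HA] = 10^(pH - pKa)
= 10^(3.5 - 4.6)
= 0.0794

0.0794


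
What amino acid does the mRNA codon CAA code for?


Standard genetic code lookup.
Codon CAA -> Gln

Gln


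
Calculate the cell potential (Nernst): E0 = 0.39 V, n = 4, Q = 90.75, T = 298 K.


E = E0 - (RT/nF) * ln(Q)
E = 0.39 - (8.314 * 298 / (4 * 96485)) * ln(90.75)
E = 0.3611 V

0.3611 V


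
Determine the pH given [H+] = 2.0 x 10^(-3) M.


pH = -log10([H+])
pH = -log10(2.0 x 10^(-3))
pH = 2.699

2.699


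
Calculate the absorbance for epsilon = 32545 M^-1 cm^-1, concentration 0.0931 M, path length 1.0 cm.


A = epsilon * c * l
A = 32545 * 0.0931 * 1.0
A = 3029.9395

3029.9395


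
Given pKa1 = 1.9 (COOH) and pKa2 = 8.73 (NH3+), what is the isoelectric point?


pI = (pKa1 + pKa2) / 2
pI = (1.9 + 8.73) / 2
pI = 5.315

5.315


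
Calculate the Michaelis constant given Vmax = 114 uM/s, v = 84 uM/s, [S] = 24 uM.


Km = [S] * (Vmax - v) / v
Km = 24 * (114 - 84) / 84
Km = 8.5714 uM

8.5714 uM


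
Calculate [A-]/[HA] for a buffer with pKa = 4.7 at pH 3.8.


[A-]/[HA] = 10^(pH - pKa)
= 10^(3.8 - 4.7)
= 0.1259

0.1259


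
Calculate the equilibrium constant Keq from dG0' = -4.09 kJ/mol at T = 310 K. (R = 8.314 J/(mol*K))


Keq = exp(-dG0 * 1000 / (R * T))
Keq = exp(-(-4.09) * 1000 / (8.314 * 310))
Keq = 4.8886

4.8886


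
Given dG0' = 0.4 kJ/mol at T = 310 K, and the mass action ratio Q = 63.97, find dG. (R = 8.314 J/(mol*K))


dG = dG0' + RT * ln(Q) / 1000
dG = 0.4 + 8.314 * 310 * ln(63.97) / 1000
dG = 11.1176 kJ/mol

11.1176 kJ/mol


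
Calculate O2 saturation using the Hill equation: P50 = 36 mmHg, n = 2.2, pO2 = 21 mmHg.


Y = pO2^n / (P50^n + pO2^n)
Y = 21^2.2 / (36^2.2 + 21^2.2)
Y = 23.4%

23.4%


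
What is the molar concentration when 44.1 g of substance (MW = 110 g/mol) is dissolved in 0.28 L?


C = (mass / MW) / volume
C = (44.1 / 110) / 0.28
C = 1.4318 M

1.4318 M


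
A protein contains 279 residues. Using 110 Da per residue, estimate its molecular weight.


MW = n_residues * 110 Da
MW = 279 * 110
MW = 30690 Da

30690 Da


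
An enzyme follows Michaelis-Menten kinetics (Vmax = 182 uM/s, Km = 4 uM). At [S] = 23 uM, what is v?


v = Vmax * [S] / (Km + [S])
v = 182 * 23 / (4 + 23)
v = 155.037 uM/s

155.037 uM/s


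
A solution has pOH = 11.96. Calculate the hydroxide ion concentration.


[OH-] = 10^(-pOH)
[OH-] = 10^(-11.96)
[OH-] = 1.096e-12 M

1.096e-12 M


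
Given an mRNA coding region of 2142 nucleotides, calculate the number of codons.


codons = nucleotides / 3
codons = 2142 / 3 = 714

714


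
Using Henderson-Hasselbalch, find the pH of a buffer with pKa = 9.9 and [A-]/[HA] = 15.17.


pH = pKa + log10([A-]/[HA])
pH = 9.9 + log10(15.17)
pH = 11.081

11.081


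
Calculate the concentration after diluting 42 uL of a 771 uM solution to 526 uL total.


C2 = C1 * V1 / V2
C2 = 771 * 42 / 526
C2 = 61.5627 uM

61.5627 uM


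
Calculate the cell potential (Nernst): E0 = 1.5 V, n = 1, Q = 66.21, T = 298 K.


E = E0 - (RT/nF) * ln(Q)
E = 1.5 - (8.314 * 298 / (1 * 96485)) * ln(66.21)
E = 1.3923 V

1.3923 V


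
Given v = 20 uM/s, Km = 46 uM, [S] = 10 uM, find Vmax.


Vmax = v * (Km + [S]) / [S]
Vmax = 20 * (46 + 10) / 10
Vmax = 112.0 uM/s

112.0 uM/s


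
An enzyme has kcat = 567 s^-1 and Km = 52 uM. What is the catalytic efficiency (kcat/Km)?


Catalytic efficiency = kcat / Km
= 567 / 52
= 10.9038 uM^-1*s^-1

10.9038 uM^-1*s^-1


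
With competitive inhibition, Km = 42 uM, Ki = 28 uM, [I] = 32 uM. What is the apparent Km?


Km_app = Km * (1 + [I]/Ki)
Km_app = 42 * (1 + 32/28)
Km_app = 90.0 uM

90.0 uM


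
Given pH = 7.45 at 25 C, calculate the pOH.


pOH = 14 - pH
pOH = 14 - 7.45
pOH = 6.55

6.55


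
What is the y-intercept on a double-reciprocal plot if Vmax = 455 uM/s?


y-intercept = 1/Vmax
= 1/455
= 0.0022 s/uM

0.0022 s/uM


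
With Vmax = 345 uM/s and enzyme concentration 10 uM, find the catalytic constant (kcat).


kcat = Vmax / [E]t
kcat = 345 / 10
kcat = 34.5 s^-1

34.5 s^-1


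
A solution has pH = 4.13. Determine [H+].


[H+] = 10^(-pH)
[H+] = 10^(-4.13)
[H+] = 7.413e-05 M

7.413e-05 M


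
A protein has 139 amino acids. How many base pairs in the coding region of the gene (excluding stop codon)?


Each amino acid = 1 codon = 3 bp
bp = 139 * 3 = 417 bp

417 bp


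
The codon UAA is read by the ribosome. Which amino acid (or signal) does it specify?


Standard genetic code lookup.
Codon UAA -> Stop

Stop


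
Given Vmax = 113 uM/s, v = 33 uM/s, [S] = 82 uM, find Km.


Km = [S] * (Vmax - v) / v
Km = 82 * (113 - 33) / 33
Km = 198.7879 uM

198.7879 uM


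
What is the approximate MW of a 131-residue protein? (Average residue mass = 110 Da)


MW = n_residues * 110 Da
MW = 131 * 110
MW = 14410 Da

14410 Da


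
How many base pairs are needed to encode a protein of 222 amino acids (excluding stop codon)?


Each amino acid = 1 codon = 3 bp
bp = 222 * 3 = 666 bp

666 bp


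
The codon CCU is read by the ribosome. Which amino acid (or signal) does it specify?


Standard genetic code lookup.
Codon CCU -> Pro

Pro


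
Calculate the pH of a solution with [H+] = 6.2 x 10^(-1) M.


pH = -log10([H+])
pH = -log10(6.2 x 10^(-1))
pH = 0.2076

0.2076


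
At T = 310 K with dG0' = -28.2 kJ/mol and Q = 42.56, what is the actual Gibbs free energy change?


dG = dG0' + RT * ln(Q) / 1000
dG = -28.2 + 8.314 * 310 * ln(42.56) / 1000
dG = -18.5326 kJ/mol

-18.5326 kJ/mol


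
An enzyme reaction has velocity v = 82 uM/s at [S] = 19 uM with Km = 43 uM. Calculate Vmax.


Vmax = v * (Km + [S]) / [S]
Vmax = 82 * (43 + 19) / 19
Vmax = 267.5789 uM/s

267.5789 uM/s


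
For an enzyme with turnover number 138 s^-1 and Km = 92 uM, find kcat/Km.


Catalytic efficiency = kcat / Km
= 138 / 92
= 1.5 uM^-1*s^-1

1.5 uM^-1*s^-1


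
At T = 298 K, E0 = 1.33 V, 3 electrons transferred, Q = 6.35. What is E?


E = E0 - (RT/nF) * ln(Q)
E = 1.33 - (8.314 * 298 / (3 * 96485)) * ln(6.35)
E = 1.3142 V

1.3142 V


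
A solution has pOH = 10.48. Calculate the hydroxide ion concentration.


[OH-] = 10^(-pOH)
[OH-] = 10^(-10.48)
[OH-] = 3.311e-11 M

3.311e-11 M


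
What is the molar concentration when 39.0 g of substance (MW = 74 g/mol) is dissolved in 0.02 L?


C = (mass / MW) / volume
C = (39.0 / 74) / 0.02
C = 26.3514 M

26.3514 M


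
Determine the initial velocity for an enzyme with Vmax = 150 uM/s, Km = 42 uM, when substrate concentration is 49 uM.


v = Vmax * [S] / (Km + [S])
v = 150 * 49 / (42 + 49)
v = 80.7692 uM/s

80.7692 uM/s


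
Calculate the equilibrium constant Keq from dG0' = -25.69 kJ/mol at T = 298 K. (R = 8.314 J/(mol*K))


Keq = exp(-dG0 * 1000 / (R * T))
Keq = exp(-(-25.69) * 1000 / (8.314 * 298))
Keq = 31857.3236

31857.3236


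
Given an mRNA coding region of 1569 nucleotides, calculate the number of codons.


codons = nucleotides / 3
codons = 1569 / 3 = 523

523


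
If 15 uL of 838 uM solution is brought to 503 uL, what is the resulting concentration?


C2 = C1 * V1 / V2
C2 = 838 * 15 / 503
C2 = 24.9901 uM

24.9901 uM


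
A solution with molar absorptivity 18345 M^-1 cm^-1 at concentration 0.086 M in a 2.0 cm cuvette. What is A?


A = epsilon * c * l
A = 18345 * 0.086 * 2.0
A = 3155.34

3155.34


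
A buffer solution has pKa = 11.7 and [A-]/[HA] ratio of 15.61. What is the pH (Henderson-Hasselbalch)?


pH = pKa + log10([A-]/[HA])
pH = 11.7 + log10(15.61)
pH = 12.8934

12.8934


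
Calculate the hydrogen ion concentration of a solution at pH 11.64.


[H+] = 10^(-pH)
[H+] = 10^(-11.64)
[H+] = 2.291e-12 M

2.291e-12 M


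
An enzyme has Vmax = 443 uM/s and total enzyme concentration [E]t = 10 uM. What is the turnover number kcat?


kcat = Vmax / [E]t
kcat = 443 / 10
kcat = 44.3 s^-1

44.3 s^-1


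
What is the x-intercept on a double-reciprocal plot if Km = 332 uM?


x-intercept = -1/Km
= -1/332
= -0.003 1/uM

-0.003 1/uM


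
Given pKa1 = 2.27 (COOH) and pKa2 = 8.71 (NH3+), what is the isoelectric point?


pI = (pKa1 + pKa2) / 2
pI = (2.27 + 8.71) / 2
pI = 5.49

5.49


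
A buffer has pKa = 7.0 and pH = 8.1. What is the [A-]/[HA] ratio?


[A-]/[HA] = 10^(pH - pKa)
= 10^(8.1 - 7.0)
= 12.5893

12.5893


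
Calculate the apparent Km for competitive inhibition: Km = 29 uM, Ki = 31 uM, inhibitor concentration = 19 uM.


Km_app = Km * (1 + [I]/Ki)
Km_app = 29 * (1 + 19/31)
Km_app = 46.7742 uM

46.7742 uM


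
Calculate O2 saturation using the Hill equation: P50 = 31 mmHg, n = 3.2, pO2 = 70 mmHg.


Y = pO2^n / (P50^n + pO2^n)
Y = 70^3.2 / (31^3.2 + 70^3.2)
Y = 93.13%

93.13%


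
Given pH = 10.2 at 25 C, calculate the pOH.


pOH = 14 - pH
pOH = 14 - 10.2
pOH = 3.8

3.8


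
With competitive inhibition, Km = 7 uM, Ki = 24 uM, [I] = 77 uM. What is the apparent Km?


Km_app = Km * (1 + [I]/Ki)
Km_app = 7 * (1 + 77/24)
Km_app = 29.4583 uM

29.4583 uM


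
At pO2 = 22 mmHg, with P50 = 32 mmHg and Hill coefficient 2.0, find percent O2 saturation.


Y = pO2^n / (P50^n + pO2^n)
Y = 22^2.0 / (32^2.0 + 22^2.0)
Y = 32.1%

32.1%


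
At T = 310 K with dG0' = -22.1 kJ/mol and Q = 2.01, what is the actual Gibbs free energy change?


dG = dG0' + RT * ln(Q) / 1000
dG = -22.1 + 8.314 * 310 * ln(2.01) / 1000
dG = -20.3007 kJ/mol

-20.3007 kJ/mol


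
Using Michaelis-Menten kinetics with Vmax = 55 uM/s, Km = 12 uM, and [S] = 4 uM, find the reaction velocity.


v = Vmax * [S] / (Km + [S])
v = 55 * 4 / (12 + 4)
v = 13.75 uM/s

13.75 uM/s


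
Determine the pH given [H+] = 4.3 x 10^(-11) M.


pH = -log10([H+])
pH = -log10(4.3 x 10^(-11))
pH = 10.3665

10.3665


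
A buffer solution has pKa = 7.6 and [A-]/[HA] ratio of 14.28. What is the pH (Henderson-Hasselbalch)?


pH = pKa + log10([A-]/[HA])
pH = 7.6 + log10(14.28)
pH = 8.7547

8.7547


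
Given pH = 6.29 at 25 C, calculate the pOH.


pOH = 14 - pH
pOH = 14 - 6.29
pOH = 7.71

7.71


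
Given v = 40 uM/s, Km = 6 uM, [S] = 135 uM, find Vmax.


Vmax = v * (Km + [S]) / [S]
Vmax = 40 * (6 + 135) / 135
Vmax = 41.7778 uM/s

41.7778 uM/s


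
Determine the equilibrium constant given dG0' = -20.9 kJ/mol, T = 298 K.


Keq = exp(-dG0 * 1000 / (R * T))
Keq = exp(-(-20.9) * 1000 / (8.314 * 298))
Keq = 4608.5943

4608.5943


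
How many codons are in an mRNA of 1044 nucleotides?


codons = nucleotides / 3
codons = 1044 / 3 = 348

348


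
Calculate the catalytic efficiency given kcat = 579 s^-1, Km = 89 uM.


Catalytic efficiency = kcat / Km
= 579 / 89
= 6.5056 uM^-1*s^-1

6.5056 uM^-1*s^-1


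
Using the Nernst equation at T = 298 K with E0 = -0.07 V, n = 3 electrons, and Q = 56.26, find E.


E = E0 - (RT/nF) * ln(Q)
E = -0.07 - (8.314 * 298 / (3 * 96485)) * ln(56.26)
E = -0.1045 V

-0.1045 V


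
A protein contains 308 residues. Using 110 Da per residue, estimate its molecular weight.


MW = n_residues * 110 Da
MW = 308 * 110
MW = 33880 Da

33880 Da


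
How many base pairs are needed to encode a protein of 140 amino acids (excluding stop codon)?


Each amino acid = 1 codon = 3 bp
bp = 140 * 3 = 420 bp

420 bp


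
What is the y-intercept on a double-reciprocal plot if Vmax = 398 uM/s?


y-intercept = 1/Vmax
= 1/398
= 0.0025 s/uM

0.0025 s/uM


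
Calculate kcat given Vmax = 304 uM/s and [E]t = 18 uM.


kcat = Vmax / [E]t
kcat = 304 / 18
kcat = 16.8889 s^-1

16.8889 s^-1


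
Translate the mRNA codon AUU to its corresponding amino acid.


Standard genetic code lookup.
Codon AUU -> Ile

Ile


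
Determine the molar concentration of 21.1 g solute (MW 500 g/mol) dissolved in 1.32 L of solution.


C = (mass / MW) / volume
C = (21.1 / 500) / 1.32
C = 0.032 M

0.032 M


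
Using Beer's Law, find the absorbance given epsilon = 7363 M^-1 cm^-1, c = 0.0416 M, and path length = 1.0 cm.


A = epsilon * c * l
A = 7363 * 0.0416 * 1.0
A = 306.3008

306.3008


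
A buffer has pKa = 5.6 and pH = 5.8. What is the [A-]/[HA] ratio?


[A-]/[HA] = 10^(pH - pKa)
= 10^(5.8 - 5.6)
= 1.5849

1.5849


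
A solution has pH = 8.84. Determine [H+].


[H+] = 10^(-pH)
[H+] = 10^(-8.84)
[H+] = 1.445e-09 M

1.445e-09 M


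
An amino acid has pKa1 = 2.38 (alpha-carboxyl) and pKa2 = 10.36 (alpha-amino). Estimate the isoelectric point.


pI = (pKa1 + pKa2) / 2
pI = (2.38 + 10.36) / 2
pI = 6.37

6.37


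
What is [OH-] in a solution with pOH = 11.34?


[OH-] = 10^(-pOH)
[OH-] = 10^(-11.34)
[OH-] = 4.571e-12 M

4.571e-12 M


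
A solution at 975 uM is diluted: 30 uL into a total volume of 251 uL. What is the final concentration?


C2 = C1 * V1 / V2
C2 = 975 * 30 / 251
C2 = 116.5339 uM

116.5339 uM


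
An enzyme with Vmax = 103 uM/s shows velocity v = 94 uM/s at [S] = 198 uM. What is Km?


Km = [S] * (Vmax - v) / v
Km = 198 * (103 - 94) / 94
Km = 18.9574 uM

18.9574 uM


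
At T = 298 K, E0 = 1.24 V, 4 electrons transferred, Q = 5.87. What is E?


E = E0 - (RT/nF) * ln(Q)
E = 1.24 - (8.314 * 298 / (4 * 96485)) * ln(5.87)
E = 1.2286 V

1.2286 V


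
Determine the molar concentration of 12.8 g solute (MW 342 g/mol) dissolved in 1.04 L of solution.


C = (mass / MW) / volume
C = (12.8 / 342) / 1.04
C = 0.036 M

0.036 M


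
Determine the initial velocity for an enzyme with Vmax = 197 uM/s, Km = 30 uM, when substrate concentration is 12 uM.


v = Vmax * [S] / (Km + [S])
v = 197 * 12 / (30 + 12)
v = 56.2857 uM/s

56.2857 uM/s


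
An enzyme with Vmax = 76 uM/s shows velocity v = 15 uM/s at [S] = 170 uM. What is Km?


Km = [S] * (Vmax - v) / v
Km = 170 * (76 - 15) / 15
Km = 691.3333 uM

691.3333 uM


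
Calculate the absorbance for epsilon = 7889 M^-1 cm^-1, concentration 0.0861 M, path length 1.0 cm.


A = epsilon * c * l
A = 7889 * 0.0861 * 1.0
A = 679.2429

679.2429


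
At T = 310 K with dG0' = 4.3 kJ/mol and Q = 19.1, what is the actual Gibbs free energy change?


dG = dG0' + RT * ln(Q) / 1000
dG = 4.3 + 8.314 * 310 * ln(19.1) / 1000
dG = 11.9023 kJ/mol

11.9023 kJ/mol


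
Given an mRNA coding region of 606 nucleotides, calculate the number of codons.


codons = nucleotides / 3
codons = 606 / 3 = 202

202


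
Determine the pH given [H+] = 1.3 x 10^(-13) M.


pH = -log10([H+])
pH = -log10(1.3 x 10^(-13))
pH = 12.8861

12.8861


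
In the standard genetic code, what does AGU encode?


Standard genetic code lookup.
Codon AGU -> Ser

Ser


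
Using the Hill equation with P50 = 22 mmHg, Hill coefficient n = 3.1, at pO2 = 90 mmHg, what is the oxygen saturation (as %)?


Y = pO2^n / (P50^n + pO2^n)
Y = 90^3.1 / (22^3.1 + 90^3.1)
Y = 98.75%

98.75%


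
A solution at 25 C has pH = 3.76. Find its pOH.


pOH = 14 - pH
pOH = 14 - 3.76
pOH = 10.24

10.24


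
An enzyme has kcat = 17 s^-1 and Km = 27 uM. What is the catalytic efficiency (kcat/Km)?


Catalytic efficiency = kcat / Km
= 17 / 27
= 0.6296 uM^-1*s^-1

0.6296 uM^-1*s^-1
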